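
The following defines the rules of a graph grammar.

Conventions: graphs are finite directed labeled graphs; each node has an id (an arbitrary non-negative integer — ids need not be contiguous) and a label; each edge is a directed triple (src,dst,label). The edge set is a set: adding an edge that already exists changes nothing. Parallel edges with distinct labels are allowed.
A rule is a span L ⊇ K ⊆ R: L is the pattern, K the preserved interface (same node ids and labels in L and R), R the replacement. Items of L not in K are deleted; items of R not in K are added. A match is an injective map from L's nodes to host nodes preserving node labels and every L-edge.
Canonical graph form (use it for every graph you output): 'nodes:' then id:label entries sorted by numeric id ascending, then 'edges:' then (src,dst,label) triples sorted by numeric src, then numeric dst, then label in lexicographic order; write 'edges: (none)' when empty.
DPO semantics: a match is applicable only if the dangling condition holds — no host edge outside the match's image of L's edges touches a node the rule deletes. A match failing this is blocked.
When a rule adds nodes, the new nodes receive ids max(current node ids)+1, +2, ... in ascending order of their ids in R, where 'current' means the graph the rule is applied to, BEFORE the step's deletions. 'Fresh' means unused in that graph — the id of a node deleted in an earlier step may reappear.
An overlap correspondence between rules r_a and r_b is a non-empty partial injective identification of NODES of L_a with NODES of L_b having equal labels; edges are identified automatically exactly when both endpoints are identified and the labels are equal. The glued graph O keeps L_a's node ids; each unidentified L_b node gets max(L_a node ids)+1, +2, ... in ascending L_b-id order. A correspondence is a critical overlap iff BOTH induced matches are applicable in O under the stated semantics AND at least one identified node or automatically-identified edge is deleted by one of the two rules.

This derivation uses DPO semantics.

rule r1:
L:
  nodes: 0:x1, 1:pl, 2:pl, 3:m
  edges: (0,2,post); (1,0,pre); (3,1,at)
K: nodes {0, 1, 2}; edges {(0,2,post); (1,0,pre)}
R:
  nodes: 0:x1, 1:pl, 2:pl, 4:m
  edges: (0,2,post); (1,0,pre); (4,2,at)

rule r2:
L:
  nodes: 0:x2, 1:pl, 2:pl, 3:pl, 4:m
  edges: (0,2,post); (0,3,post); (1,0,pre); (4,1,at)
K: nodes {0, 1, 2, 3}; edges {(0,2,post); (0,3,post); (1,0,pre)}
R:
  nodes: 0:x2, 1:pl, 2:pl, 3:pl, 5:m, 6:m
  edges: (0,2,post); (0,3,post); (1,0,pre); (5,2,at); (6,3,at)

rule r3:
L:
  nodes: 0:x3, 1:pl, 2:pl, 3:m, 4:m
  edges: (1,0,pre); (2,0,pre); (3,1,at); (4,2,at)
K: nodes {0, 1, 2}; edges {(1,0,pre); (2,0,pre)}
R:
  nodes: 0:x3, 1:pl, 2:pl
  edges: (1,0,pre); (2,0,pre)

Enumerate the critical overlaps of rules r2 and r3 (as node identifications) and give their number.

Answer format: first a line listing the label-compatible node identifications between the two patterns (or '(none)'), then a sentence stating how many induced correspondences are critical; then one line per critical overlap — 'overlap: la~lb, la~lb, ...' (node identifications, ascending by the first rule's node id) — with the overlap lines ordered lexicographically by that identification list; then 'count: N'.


label-compatible node identifications between L(r2) and L(r3): 1~1, 1~2, 2~1, 2~2, 3~1, 3~2, 4~3, 4~4
6 of the induced correspondences are critical overlaps of r2 and r3.
overlap: 1~1, 2~2, 4~3
overlap: 1~1, 3~2, 4~3
overlap: 1~1, 4~3
overlap: 1~2, 2~1, 4~4
overlap: 1~2, 3~1, 4~4
overlap: 1~2, 4~4
count: 6


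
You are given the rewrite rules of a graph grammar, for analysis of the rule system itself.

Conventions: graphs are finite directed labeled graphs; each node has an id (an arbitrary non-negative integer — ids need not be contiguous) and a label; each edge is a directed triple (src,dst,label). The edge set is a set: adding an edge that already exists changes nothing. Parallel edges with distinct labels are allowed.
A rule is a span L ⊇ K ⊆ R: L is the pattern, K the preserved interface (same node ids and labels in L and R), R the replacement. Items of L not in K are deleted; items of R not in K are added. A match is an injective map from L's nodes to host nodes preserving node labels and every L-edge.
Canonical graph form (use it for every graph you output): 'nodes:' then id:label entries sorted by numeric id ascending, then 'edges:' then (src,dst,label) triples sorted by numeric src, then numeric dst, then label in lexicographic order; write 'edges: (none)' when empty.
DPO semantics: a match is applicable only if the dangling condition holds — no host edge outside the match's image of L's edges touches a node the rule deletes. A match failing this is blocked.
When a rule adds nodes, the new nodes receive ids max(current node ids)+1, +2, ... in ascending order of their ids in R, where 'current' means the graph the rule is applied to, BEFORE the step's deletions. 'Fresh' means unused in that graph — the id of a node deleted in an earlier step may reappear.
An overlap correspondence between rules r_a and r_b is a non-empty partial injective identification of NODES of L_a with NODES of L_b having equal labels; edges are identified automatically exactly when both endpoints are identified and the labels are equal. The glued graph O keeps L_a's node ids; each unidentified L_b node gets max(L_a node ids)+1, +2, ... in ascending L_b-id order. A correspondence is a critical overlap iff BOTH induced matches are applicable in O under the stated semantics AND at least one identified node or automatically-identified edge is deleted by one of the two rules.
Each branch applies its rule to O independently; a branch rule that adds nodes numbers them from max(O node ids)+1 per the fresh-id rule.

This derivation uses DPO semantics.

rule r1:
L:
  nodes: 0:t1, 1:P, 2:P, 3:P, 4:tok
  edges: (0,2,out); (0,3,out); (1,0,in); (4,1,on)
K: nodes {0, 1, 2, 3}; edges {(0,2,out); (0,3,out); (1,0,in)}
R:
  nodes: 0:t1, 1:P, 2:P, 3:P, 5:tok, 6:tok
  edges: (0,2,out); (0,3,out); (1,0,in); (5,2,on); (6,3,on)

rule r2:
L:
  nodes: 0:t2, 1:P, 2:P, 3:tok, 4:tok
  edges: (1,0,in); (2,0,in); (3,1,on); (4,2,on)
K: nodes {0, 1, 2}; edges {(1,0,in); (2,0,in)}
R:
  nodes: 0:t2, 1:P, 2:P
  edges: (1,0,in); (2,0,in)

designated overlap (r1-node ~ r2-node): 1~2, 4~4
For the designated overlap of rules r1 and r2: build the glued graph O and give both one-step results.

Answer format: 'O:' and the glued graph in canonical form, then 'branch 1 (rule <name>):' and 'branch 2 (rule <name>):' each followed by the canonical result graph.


O:
nodes: 0:t1, 1:P, 2:P, 3:P, 4:tok, 5:t2, 6:P, 7:tok
edges: (0,2,out); (0,3,out); (1,0,in); (1,5,in); (4,1,on); (6,5,in); (7,6,on)
branch 1 (rule r1):
nodes: 0:t1, 1:P, 2:P, 3:P, 5:t2, 6:P, 7:tok, 8:tok, 9:tok
edges: (0,2,out); (0,3,out); (1,0,in); (1,5,in); (6,5,in); (7,6,on); (8,2,on); (9,3,on)
branch 2 (rule r2):
nodes: 0:t1, 1:P, 2:P, 3:P, 5:t2, 6:P
edges: (0,2,out); (0,3,out); (1,0,in); (1,5,in); (6,5,in)


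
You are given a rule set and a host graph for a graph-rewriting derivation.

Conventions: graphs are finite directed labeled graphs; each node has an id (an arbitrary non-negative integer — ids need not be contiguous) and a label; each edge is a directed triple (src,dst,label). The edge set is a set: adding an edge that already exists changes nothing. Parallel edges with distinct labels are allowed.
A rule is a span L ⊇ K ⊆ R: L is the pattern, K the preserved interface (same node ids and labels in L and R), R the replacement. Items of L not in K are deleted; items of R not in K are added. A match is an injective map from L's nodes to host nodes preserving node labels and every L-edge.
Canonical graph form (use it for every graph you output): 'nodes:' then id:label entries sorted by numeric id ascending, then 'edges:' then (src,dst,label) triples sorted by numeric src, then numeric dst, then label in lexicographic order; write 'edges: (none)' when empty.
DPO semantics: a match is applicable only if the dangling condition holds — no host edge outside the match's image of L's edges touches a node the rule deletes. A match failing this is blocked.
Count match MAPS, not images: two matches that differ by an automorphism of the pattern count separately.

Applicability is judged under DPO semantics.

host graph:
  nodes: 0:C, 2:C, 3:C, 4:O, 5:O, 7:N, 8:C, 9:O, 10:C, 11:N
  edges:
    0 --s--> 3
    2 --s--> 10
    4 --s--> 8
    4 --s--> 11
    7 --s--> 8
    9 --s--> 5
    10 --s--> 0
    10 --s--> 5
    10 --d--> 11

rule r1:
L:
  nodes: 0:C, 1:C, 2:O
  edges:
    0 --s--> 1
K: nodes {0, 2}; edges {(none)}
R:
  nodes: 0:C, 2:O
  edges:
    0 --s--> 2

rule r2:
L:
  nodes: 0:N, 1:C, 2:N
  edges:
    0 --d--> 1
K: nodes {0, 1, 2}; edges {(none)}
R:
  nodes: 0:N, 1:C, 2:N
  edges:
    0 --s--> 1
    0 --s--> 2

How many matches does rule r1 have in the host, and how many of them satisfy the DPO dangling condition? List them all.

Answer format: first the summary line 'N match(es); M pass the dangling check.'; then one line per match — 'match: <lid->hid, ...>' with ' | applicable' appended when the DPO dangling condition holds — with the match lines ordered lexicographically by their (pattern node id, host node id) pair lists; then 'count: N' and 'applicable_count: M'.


9 match(es); 3 pass the dangling check.
match: 0->0, 1->3, 2->4 | applicable
match: 0->0, 1->3, 2->5 | applicable
match: 0->0, 1->3, 2->9 | applicable
match: 0->2, 1->10, 2->4
match: 0->2, 1->10, 2->5
match: 0->2, 1->10, 2->9
match: 0->10, 1->0, 2->4
match: 0->10, 1->0, 2->5
match: 0->10, 1->0, 2->9
count: 9
applicable_count: 3


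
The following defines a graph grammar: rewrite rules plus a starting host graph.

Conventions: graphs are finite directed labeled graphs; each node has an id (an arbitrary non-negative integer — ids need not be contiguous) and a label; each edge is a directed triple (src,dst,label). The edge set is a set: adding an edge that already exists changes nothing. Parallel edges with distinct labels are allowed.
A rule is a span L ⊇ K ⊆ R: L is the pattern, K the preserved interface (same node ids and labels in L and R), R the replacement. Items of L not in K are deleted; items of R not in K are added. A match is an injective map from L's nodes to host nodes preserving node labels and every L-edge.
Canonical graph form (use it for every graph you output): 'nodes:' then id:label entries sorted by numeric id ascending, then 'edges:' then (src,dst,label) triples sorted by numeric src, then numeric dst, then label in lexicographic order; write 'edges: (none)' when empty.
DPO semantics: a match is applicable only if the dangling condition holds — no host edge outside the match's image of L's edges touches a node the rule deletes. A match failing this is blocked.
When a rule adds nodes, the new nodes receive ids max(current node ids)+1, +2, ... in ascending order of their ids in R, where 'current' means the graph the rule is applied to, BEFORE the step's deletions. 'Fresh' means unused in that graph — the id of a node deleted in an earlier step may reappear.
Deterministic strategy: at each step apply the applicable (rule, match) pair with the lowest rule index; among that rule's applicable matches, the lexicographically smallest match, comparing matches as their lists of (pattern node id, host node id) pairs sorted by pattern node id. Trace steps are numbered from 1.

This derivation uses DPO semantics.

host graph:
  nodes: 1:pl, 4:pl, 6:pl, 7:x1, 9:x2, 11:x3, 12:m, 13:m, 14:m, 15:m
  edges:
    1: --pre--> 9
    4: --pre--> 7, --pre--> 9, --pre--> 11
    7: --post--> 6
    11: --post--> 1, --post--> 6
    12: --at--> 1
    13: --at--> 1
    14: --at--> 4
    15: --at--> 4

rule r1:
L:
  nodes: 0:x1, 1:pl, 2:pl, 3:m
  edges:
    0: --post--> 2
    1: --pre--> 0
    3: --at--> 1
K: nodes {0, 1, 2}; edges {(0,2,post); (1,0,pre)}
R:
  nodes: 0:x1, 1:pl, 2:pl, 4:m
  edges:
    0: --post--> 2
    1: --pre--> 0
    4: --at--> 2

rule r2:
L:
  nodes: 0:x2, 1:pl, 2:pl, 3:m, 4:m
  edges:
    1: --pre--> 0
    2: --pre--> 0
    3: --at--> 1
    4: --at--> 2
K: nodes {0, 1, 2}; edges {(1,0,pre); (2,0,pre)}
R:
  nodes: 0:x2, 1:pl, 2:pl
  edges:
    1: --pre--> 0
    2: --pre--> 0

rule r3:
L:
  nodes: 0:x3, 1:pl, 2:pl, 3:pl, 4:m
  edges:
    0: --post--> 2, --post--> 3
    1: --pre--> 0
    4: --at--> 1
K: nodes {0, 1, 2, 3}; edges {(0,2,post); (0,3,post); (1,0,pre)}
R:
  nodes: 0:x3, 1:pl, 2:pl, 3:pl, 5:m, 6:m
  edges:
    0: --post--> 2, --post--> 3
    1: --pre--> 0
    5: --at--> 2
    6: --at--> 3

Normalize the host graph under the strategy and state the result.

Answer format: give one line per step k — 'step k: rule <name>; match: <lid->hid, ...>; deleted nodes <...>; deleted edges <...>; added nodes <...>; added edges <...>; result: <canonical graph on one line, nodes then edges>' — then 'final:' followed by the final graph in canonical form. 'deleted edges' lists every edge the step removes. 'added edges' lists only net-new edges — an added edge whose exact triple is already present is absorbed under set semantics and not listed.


step 1: rule r1; match: 0->7, 1->4, 2->6, 3->14; deleted nodes 14; deleted edges (14,4,at); added nodes 16; added edges (16,6,at); result: nodes: 1:pl, 4:pl, 6:pl, 7:x1, 9:x2, 11:x3, 12:m, 13:m, 15:m, 16:m edges: (1,9,pre); (4,7,pre); (4,9,pre); (4,11,pre); (7,6,post); (11,1,post); (11,6,post); (12,1,at); (13,1,at); (15,4,at); (16,6,at)
step 2: rule r1; match: 0->7, 1->4, 2->6, 3->15; deleted nodes 15; deleted edges (15,4,at); added nodes 17; added edges (17,6,at); result: nodes: 1:pl, 4:pl, 6:pl, 7:x1, 9:x2, 11:x3, 12:m, 13:m, 16:m, 17:m edges: (1,9,pre); (4,7,pre); (4,9,pre); (4,11,pre); (7,6,post); (11,1,post); (11,6,post); (12,1,at); (13,1,at); (16,6,at); (17,6,at)
final:
nodes: 1:pl, 4:pl, 6:pl, 7:x1, 9:x2, 11:x3, 12:m, 13:m, 16:m, 17:m
edges: (1,9,pre); (4,7,pre); (4,9,pre); (4,11,pre); (7,6,post); (11,1,post); (11,6,post); (12,1,at); (13,1,at); (16,6,at); (17,6,at)


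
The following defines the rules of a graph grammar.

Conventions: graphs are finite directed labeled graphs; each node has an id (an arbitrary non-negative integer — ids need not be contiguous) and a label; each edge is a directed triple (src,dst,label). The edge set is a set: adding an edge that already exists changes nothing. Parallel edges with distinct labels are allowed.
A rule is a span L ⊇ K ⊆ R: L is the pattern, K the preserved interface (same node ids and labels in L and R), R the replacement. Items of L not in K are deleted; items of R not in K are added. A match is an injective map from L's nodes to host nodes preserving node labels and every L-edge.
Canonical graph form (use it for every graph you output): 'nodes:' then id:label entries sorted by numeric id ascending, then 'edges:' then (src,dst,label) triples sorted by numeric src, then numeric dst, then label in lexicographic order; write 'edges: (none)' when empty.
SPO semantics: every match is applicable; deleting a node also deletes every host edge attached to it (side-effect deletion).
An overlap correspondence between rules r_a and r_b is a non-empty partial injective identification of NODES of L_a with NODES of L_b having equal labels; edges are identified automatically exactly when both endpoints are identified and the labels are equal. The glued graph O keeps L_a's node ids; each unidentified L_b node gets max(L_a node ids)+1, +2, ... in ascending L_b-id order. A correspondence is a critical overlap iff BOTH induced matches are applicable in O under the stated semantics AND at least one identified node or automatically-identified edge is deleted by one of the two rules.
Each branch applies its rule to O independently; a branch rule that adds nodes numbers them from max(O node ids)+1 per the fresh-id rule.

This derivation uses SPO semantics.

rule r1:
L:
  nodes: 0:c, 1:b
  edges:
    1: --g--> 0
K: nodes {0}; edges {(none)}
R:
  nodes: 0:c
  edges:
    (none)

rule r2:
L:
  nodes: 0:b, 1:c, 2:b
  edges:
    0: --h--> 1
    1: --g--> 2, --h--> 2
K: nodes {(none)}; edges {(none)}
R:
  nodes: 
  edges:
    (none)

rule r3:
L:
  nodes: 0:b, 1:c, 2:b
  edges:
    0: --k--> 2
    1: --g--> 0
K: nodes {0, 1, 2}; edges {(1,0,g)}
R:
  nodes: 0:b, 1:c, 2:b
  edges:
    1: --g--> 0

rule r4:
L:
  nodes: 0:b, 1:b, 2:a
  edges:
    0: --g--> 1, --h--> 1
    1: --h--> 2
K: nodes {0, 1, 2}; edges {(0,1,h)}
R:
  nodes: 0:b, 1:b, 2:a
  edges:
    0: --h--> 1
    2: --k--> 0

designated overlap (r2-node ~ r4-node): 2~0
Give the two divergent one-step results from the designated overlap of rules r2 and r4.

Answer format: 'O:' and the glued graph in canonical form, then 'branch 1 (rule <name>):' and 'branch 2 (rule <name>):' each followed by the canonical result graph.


O:
nodes: 0:b, 1:c, 2:b, 3:b, 4:a
edges: (0,1,h); (1,2,g); (1,2,h); (2,3,g); (2,3,h); (3,4,h)
branch 1 (rule r2):
nodes: 3:b, 4:a
edges: (3,4,h)
branch 2 (rule r4):
nodes: 0:b, 1:c, 2:b, 3:b, 4:a
edges: (0,1,h); (1,2,g); (1,2,h); (2,3,h); (4,2,k)


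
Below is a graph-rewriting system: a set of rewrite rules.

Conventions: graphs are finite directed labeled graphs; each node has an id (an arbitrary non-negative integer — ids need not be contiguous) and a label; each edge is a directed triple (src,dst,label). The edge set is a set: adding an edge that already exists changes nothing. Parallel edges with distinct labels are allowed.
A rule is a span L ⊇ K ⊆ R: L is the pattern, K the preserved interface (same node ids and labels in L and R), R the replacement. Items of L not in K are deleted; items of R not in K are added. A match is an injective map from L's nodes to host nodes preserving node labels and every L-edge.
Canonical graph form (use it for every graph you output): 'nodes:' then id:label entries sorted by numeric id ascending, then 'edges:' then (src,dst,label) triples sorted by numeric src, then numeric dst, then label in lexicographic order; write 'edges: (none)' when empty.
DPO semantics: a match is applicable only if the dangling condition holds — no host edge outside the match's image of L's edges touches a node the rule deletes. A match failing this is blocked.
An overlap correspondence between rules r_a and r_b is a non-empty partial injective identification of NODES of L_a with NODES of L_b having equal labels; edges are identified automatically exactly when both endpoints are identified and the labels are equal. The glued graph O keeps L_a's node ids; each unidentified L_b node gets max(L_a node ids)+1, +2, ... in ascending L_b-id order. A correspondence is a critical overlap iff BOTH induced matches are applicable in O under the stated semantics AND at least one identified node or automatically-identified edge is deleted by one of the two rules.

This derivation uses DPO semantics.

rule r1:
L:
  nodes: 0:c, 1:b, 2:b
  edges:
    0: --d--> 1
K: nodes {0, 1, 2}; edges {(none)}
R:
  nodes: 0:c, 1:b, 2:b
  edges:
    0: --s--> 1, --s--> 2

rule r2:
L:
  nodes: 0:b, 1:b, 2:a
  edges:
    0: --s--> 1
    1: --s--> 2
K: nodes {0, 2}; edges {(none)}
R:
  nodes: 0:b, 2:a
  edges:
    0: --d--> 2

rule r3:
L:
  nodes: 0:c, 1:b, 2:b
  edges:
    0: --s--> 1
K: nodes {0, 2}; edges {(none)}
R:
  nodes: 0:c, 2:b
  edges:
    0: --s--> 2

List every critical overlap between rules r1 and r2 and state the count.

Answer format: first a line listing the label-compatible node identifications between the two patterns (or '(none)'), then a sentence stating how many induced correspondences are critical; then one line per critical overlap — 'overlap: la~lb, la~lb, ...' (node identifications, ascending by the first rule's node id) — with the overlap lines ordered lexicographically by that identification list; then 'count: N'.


label-compatible node identifications between L(r1) and L(r2): 1~0, 1~1, 2~0, 2~1
2 of the induced correspondences are critical overlaps of r1 and r2.
overlap: 1~0, 2~1
overlap: 2~1
count: 2


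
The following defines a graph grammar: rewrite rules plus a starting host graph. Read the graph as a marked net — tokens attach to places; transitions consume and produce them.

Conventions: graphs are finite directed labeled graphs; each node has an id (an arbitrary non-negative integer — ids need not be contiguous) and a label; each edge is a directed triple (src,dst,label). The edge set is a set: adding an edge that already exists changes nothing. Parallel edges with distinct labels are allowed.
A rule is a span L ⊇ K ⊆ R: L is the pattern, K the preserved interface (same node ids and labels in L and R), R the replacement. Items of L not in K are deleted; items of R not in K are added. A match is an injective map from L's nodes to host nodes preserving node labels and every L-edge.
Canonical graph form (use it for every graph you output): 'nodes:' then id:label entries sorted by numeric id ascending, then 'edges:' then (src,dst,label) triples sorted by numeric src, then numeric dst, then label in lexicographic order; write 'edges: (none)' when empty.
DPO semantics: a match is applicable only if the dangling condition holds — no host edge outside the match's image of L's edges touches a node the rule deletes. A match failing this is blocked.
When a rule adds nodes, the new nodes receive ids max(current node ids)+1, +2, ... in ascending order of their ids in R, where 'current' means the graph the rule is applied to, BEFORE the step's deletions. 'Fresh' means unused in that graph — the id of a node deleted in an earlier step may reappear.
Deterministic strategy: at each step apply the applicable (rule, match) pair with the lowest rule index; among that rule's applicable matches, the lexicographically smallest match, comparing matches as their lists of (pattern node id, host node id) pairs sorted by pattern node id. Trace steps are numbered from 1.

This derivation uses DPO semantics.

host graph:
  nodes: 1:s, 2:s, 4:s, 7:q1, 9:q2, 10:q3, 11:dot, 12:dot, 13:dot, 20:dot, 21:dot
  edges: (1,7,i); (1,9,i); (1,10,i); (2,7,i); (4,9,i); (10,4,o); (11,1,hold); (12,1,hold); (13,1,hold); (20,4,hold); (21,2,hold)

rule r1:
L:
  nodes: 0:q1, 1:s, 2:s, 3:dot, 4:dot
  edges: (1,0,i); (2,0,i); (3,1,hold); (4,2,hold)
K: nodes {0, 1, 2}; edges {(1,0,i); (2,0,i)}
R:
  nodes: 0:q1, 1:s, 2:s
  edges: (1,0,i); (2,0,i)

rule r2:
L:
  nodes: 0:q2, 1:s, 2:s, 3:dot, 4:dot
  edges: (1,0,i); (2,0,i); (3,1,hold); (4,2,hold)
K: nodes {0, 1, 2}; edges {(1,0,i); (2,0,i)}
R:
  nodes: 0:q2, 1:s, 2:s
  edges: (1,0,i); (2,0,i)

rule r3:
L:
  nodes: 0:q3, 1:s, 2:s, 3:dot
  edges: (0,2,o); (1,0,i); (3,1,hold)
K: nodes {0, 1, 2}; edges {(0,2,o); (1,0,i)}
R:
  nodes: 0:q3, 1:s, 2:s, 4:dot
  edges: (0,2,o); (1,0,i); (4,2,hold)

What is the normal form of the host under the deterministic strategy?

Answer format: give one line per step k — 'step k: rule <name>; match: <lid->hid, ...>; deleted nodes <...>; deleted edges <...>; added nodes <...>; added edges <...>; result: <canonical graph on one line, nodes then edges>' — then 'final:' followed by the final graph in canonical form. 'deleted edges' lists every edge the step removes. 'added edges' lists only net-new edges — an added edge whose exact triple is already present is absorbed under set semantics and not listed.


step 1: rule r1; match: 0->7, 1->1, 2->2, 3->11, 4->21; deleted nodes 11, 21; deleted edges (11,1,hold); (21,2,hold); added nodes (none); added edges (none); result: nodes: 1:s, 2:s, 4:s, 7:q1, 9:q2, 10:q3, 12:dot, 13:dot, 20:dot edges: (1,7,i); (1,9,i); (1,10,i); (2,7,i); (4,9,i); (10,4,o); (12,1,hold); (13,1,hold); (20,4,hold)
step 2: rule r2; match: 0->9, 1->1, 2->4, 3->12, 4->20; deleted nodes 12, 20; deleted edges (12,1,hold); (20,4,hold); added nodes (none); added edges (none); result: nodes: 1:s, 2:s, 4:s, 7:q1, 9:q2, 10:q3, 13:dot edges: (1,7,i); (1,9,i); (1,10,i); (2,7,i); (4,9,i); (10,4,o); (13,1,hold)
step 3: rule r3; match: 0->10, 1->1, 2->4, 3->13; deleted nodes 13; deleted edges (13,1,hold); added nodes 14; added edges (14,4,hold); result: nodes: 1:s, 2:s, 4:s, 7:q1, 9:q2, 10:q3, 14:dot edges: (1,7,i); (1,9,i); (1,10,i); (2,7,i); (4,9,i); (10,4,o); (14,4,hold)
final:
nodes: 1:s, 2:s, 4:s, 7:q1, 9:q2, 10:q3, 14:dot
edges: (1,7,i); (1,9,i); (1,10,i); (2,7,i); (4,9,i); (10,4,o); (14,4,hold)


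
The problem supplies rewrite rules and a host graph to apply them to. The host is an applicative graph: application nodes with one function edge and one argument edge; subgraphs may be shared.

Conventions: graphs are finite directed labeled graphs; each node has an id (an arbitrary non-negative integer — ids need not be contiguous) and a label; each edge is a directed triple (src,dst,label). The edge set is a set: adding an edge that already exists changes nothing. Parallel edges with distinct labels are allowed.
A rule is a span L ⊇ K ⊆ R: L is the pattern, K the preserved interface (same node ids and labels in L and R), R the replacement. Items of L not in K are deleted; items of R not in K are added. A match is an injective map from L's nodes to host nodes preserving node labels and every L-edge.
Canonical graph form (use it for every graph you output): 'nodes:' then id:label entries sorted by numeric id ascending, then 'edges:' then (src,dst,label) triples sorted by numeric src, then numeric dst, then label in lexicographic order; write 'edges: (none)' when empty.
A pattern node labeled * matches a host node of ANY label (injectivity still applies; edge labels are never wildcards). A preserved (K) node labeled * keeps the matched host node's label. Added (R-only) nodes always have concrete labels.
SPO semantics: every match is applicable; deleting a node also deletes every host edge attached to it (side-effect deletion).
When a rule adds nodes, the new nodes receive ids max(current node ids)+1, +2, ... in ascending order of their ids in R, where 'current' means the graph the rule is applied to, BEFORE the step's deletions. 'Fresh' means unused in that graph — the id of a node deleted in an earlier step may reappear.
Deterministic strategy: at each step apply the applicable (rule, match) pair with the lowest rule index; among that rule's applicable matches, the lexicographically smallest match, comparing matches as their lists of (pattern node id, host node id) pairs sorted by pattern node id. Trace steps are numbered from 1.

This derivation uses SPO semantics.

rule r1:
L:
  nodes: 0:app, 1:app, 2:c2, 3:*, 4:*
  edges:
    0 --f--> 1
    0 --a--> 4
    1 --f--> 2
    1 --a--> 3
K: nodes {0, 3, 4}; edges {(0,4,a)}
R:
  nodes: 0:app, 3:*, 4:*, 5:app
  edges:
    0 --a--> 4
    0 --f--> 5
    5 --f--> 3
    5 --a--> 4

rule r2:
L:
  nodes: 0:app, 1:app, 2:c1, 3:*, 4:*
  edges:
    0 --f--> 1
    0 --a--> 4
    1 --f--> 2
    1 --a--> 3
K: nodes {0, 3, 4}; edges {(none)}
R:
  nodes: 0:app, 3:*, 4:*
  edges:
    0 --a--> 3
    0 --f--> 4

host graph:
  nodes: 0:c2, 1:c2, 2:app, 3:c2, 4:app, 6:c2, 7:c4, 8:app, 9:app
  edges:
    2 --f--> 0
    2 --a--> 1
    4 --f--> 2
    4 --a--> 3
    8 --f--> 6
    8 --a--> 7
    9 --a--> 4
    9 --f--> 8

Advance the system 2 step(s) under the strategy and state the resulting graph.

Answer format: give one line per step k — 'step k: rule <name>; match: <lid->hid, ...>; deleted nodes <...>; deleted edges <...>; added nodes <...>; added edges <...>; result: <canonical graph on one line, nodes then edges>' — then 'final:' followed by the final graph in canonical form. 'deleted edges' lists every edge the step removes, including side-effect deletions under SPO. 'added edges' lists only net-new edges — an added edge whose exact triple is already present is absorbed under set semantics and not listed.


step 1: rule r1; match: 0->4, 1->2, 2->0, 3->1, 4->3; deleted nodes 0, 2; deleted edges (2,0,f); (2,1,a); (4,2,f); added nodes 10; added edges (4,10,f); (10,1,f); (10,3,a); result: nodes: 1:c2, 3:c2, 4:app, 6:c2, 7:c4, 8:app, 9:app, 10:app edges: (4,3,a); (4,10,f); (8,6,f); (8,7,a); (9,4,a); (9,8,f); (10,1,f); (10,3,a)
step 2: rule r1; match: 0->9, 1->8, 2->6, 3->7, 4->4; deleted nodes 6, 8; deleted edges (8,6,f); (8,7,a); (9,8,f); added nodes 11; added edges (9,11,f); (11,4,a); (11,7,f); result: nodes: 1:c2, 3:c2, 4:app, 7:c4, 9:app, 10:app, 11:app edges: (4,3,a); (4,10,f); (9,4,a); (9,11,f); (10,1,f); (10,3,a); (11,4,a); (11,7,f)
final:
nodes: 1:c2, 3:c2, 4:app, 7:c4, 9:app, 10:app, 11:app
edges: (4,3,a); (4,10,f); (9,4,a); (9,11,f); (10,1,f); (10,3,a); (11,4,a); (11,7,f)


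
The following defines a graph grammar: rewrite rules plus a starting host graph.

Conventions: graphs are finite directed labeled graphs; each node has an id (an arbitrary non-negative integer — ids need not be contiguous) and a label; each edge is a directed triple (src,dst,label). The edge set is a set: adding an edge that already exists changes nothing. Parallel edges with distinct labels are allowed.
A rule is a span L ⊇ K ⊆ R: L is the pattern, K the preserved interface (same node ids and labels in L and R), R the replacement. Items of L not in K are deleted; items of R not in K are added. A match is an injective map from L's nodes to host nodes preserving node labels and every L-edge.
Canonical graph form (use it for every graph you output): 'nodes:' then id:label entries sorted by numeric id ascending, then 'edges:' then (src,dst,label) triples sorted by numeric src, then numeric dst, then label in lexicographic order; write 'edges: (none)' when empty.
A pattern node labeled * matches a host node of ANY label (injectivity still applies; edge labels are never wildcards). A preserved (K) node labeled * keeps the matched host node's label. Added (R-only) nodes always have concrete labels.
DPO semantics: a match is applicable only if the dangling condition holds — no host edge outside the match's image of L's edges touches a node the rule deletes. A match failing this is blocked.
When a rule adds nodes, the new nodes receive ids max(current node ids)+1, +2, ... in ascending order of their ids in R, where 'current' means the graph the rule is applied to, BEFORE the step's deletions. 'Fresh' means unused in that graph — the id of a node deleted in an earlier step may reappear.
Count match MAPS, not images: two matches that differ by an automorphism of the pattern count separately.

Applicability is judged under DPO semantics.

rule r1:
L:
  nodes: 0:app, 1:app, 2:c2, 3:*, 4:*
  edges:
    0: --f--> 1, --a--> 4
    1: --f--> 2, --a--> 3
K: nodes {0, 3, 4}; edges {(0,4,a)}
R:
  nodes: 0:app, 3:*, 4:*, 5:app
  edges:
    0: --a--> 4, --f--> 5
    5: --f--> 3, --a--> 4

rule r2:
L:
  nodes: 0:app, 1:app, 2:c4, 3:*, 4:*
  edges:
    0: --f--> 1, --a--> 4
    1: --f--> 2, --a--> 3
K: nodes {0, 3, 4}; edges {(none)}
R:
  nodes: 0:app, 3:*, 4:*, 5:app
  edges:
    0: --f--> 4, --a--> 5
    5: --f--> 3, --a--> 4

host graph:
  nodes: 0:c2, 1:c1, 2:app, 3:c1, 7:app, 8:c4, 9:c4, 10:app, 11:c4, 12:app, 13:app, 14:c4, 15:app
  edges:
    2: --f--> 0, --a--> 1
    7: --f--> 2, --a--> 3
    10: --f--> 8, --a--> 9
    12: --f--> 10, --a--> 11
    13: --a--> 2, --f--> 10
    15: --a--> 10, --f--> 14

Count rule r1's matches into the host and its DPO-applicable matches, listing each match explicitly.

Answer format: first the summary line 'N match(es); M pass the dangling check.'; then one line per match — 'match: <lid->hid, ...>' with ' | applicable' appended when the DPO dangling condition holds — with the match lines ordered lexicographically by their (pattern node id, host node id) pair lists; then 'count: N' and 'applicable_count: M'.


1 match(es); 0 pass the dangling check.
match: 0->7, 1->2, 2->0, 3->1, 4->3
count: 1
applicable_count: 0


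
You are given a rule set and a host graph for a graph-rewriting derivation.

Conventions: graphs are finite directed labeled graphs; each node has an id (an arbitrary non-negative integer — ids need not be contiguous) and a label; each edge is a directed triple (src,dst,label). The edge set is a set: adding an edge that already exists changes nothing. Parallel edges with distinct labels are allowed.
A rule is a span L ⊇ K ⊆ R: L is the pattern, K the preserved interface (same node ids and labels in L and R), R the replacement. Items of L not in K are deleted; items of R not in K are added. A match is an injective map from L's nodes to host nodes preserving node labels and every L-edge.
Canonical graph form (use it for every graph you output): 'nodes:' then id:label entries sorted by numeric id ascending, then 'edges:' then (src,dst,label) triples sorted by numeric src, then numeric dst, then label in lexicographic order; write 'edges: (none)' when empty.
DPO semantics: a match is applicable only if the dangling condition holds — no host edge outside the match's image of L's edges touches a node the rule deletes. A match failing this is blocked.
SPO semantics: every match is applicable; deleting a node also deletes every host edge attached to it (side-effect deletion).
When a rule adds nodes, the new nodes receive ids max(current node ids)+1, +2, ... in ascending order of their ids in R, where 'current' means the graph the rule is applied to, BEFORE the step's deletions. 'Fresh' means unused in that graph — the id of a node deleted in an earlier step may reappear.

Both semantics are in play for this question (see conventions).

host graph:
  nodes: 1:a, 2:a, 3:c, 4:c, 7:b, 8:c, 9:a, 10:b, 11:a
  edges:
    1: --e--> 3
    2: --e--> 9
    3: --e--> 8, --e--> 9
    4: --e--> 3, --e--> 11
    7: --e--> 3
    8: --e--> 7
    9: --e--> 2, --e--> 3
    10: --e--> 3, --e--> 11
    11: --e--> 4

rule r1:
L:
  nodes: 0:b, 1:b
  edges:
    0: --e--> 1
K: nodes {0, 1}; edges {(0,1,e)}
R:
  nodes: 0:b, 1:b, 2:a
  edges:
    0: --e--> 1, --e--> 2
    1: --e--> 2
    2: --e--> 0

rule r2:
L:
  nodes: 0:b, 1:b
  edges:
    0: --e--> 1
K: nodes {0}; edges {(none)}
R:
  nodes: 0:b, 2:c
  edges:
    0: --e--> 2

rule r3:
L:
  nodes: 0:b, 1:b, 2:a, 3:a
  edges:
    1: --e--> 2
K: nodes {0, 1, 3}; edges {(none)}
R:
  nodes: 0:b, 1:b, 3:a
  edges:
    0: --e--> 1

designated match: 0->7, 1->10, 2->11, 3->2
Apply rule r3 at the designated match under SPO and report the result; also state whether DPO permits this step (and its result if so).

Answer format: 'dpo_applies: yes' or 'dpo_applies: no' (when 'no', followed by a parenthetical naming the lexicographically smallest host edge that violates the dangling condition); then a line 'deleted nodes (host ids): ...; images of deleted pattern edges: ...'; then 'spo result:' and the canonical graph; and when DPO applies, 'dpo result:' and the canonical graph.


dpo_applies: no
(the rule deletes node 11, which keeps host edge (4,11,e) outside the match image — the dangling condition fails, DPO blocks; SPO proceeds and side-deletes such edges)
deleted nodes (host ids): 11; images of deleted pattern edges: (10,11,e)
spo result:
nodes: 1:a, 2:a, 3:c, 4:c, 7:b, 8:c, 9:a, 10:b
edges: (1,3,e); (2,9,e); (3,8,e); (3,9,e); (4,3,e); (7,3,e); (7,10,e); (8,7,e); (9,2,e); (9,3,e); (10,3,e)


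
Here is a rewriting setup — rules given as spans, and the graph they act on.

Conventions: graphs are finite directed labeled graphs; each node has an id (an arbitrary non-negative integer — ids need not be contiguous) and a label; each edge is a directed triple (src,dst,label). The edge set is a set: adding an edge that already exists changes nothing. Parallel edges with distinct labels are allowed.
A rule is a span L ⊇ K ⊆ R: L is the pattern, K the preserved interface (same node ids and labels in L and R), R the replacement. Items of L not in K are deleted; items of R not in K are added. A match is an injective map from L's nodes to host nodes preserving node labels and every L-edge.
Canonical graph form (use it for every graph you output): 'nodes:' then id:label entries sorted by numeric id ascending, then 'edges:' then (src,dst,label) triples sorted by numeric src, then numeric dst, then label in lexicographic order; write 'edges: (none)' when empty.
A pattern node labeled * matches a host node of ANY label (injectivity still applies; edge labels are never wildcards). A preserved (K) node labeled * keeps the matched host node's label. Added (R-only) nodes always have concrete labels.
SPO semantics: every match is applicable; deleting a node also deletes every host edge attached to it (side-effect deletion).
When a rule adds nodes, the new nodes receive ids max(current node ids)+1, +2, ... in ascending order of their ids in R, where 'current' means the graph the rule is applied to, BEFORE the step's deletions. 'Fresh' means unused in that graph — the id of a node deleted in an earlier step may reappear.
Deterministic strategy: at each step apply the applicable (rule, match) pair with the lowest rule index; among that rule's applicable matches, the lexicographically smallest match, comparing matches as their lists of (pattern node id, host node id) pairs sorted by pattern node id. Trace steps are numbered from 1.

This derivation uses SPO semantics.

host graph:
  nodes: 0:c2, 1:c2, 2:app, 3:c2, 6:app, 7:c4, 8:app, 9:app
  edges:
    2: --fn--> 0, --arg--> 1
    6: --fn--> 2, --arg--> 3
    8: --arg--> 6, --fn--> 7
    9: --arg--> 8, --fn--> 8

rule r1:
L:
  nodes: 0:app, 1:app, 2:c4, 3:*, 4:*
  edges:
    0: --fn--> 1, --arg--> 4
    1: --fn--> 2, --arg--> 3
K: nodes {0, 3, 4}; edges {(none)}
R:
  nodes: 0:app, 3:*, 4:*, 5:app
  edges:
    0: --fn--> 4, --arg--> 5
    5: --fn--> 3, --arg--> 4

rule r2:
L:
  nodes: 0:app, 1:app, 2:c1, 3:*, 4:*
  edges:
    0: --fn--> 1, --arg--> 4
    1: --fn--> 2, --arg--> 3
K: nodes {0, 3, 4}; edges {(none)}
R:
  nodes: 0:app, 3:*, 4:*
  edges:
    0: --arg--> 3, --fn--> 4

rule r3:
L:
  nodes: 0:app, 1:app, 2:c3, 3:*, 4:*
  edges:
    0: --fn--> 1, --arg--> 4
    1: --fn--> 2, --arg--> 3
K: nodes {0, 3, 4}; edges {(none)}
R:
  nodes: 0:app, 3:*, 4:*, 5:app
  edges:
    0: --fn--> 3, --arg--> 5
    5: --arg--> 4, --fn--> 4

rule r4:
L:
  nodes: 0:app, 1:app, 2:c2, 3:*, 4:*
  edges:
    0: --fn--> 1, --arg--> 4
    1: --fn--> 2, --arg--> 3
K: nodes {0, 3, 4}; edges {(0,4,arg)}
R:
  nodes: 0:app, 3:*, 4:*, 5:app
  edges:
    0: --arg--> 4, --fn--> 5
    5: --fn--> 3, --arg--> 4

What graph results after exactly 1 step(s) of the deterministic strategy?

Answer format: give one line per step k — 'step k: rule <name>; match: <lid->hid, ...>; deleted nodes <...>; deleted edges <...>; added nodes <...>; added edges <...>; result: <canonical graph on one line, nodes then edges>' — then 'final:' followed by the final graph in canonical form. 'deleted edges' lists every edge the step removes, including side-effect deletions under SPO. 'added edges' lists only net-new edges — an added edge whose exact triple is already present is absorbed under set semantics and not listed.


step 1: rule r4; match: 0->6, 1->2, 2->0, 3->1, 4->3; deleted nodes 0, 2; deleted edges (2,0,fn); (2,1,arg); (6,2,fn); added nodes 10; added edges (6,10,fn); (10,1,fn); (10,3,arg); result: nodes: 1:c2, 3:c2, 6:app, 7:c4, 8:app, 9:app, 10:app edges: (6,3,arg); (6,10,fn); (8,6,arg); (8,7,fn); (9,8,arg); (9,8,fn); (10,1,fn); (10,3,arg)
final:
nodes: 1:c2, 3:c2, 6:app, 7:c4, 8:app, 9:app, 10:app
edges: (6,3,arg); (6,10,fn); (8,6,arg); (8,7,fn); (9,8,arg); (9,8,fn); (10,1,fn); (10,3,arg)


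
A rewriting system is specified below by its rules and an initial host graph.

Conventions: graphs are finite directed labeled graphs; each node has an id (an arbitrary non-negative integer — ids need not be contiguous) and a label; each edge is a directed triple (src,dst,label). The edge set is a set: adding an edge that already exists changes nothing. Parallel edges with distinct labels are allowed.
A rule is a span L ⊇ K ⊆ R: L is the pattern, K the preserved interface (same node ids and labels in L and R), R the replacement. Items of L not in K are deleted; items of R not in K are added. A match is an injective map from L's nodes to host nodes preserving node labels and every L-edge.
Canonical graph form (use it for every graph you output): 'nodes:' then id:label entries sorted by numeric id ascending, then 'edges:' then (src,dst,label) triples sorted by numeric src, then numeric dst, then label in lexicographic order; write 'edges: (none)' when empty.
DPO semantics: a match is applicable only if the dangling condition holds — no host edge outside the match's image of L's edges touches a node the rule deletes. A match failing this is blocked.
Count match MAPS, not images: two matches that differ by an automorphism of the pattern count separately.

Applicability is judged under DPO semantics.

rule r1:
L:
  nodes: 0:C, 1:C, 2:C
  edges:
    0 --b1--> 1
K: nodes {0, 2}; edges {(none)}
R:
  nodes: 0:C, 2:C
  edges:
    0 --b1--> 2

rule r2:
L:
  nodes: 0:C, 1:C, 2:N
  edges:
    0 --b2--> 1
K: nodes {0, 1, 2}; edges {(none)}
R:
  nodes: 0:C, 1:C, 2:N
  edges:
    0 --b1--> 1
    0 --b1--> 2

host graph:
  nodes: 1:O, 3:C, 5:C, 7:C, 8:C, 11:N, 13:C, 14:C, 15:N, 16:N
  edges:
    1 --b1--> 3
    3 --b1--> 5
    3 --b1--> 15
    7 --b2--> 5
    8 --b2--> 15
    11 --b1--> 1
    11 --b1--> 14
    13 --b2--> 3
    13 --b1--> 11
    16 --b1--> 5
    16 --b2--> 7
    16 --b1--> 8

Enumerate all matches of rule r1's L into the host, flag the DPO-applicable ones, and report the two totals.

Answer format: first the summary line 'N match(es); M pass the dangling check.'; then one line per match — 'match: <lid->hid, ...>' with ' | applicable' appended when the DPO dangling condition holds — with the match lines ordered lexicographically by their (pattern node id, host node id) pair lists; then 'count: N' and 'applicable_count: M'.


4 match(es); 0 pass the dangling check.
match: 0->3, 1->5, 2->7
match: 0->3, 1->5, 2->8
match: 0->3, 1->5, 2->13
match: 0->3, 1->5, 2->14
count: 4
applicable_count: 0
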